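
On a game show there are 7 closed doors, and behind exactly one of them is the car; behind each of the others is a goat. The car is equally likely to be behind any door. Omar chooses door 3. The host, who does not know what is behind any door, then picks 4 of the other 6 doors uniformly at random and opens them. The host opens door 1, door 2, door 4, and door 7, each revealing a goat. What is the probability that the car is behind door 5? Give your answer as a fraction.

Apply Bayes' rule, conditioning on where the car actually is.
If it is behind any of doors 1, 2, 4, and 7 (prior 1/7 each): that door was opened and seen not to hold the prize — ruled out; weight (1/7)·0 = 0 each.
If it is behind any of doors 3, 5, and 6 (prior 1/7 each): the host picks exactly this set with probability 1/15 regardless, and none is the prize; weight (1/7)·(1/15) = 1/105 each.
The weights sum to 1/35.
So P(the car behind door 5 | the host opened door 1, door 2, door 4, and door 7) = (1/105) / (1/35) = 1/3.

1/3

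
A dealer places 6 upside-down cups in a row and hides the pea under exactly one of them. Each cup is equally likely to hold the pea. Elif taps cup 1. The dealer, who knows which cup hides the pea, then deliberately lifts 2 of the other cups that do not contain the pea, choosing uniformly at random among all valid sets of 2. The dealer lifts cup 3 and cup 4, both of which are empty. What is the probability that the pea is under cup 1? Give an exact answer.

1/6

Apply Bayes' rule, conditioning on where the pea actually is.
If it is under cup 1 (prior 1/6): the dealer has 10 equally likely choices, so probability 1/10; weight (1/6)·(1/10) = 1/60.
If it is under any of cups 2, 5, and 6 (prior 1/6 each): the dealer has 6 equally likely choices, so probability 1/6; weight (1/6)·(1/6) = 1/36 each.
If it is under either of cups 3 and 4 (prior 1/6 each): that cup was opened and seen not to hold the prize — ruled out; weight (1/6)·0 = 0 each.
The weights sum to 1/10.
So P(the pea under cup 1 | the dealer opened cup 3 and cup 4) = (1/60) / (1/10) = 1/6.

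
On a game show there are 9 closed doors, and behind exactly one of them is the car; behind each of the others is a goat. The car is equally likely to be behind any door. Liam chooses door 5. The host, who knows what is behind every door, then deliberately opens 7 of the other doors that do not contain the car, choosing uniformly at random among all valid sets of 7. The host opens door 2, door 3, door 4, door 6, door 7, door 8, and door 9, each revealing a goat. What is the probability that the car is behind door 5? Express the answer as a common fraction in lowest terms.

1/9

Condition on the true location of the car.
If it is behind door 1 (prior 1/9): the host has no choice, probability 1; weight (1/9)·1 = 1/9.
If it is behind any of doors 2, 3, 4, 6, 7, 8, and 9 (prior 1/9 each): that door was opened and seen not to hold the prize — ruled out; weight (1/9)·0 = 0 each.
If it is behind door 5 (prior 1/9): the host has 8 equally likely choices, so probability 1/8; weight (1/9)·(1/8) = 1/72.
The weights sum to 1/8.
So P(the car behind door 5 | the host opened door 2, door 3, door 4, door 6, door 7, door 8, and door 9) = (1/72) / (1/8) = 1/9.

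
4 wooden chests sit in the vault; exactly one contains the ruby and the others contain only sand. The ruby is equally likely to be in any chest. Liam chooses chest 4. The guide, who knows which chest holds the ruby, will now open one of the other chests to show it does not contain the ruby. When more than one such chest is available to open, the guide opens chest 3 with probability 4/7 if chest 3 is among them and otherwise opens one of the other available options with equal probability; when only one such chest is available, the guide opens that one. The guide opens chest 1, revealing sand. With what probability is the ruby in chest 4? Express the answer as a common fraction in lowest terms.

Consider each possible location of the ruby in turn.
If it is in chest 1 (prior 1/4): the guide opened chest 1, so this case is ruled out; weight (1/4)·0 = 0.
If it is in chest 2 (prior 1/4): chest 3 is available but not opened, probability 3/7; weight (1/4)·(3/7) = 3/28.
If it is in chest 3 (prior 1/4): chest 3 holds the prize so is unavailable; the guide chooses uniformly among the 2 others, probability 1/2; weight (1/4)·(1/2) = 1/8.
If it is in chest 4 (prior 1/4): chest 3 is available but not opened; chest 1 gets probability (1 − 4/7)/2 = 3/14; weight (1/4)·(3/14) = 3/56.
The weights sum to 2/7.
So P(the ruby in chest 4 | the guide opened chest 1) = (3/56) / (2/7) = 3/16.

3/16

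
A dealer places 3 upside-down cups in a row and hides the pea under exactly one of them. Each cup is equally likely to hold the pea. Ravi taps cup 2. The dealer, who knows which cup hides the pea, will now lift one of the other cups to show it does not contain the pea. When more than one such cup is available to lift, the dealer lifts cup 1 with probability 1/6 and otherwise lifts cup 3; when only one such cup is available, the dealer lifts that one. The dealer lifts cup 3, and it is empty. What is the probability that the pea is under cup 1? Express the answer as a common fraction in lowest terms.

6/11

Consider each possible location of the pea in turn.
If it is under cup 1 (prior 1/3): only cup 3 is available, probability 1; weight (1/3)·1 = 1/3.
If it is under cup 2 (prior 1/3): cup 1 is available but not opened, probability 5/6; weight (1/3)·(5/6) = 5/18.
If it is under cup 3 (prior 1/3): the dealer opened cup 3, so this case is ruled out; weight (1/3)·0 = 0.
The weights sum to 11/18.
So P(the pea under cup 1 | the dealer opened cup 3) = (1/3) / (11/18) = 6/11.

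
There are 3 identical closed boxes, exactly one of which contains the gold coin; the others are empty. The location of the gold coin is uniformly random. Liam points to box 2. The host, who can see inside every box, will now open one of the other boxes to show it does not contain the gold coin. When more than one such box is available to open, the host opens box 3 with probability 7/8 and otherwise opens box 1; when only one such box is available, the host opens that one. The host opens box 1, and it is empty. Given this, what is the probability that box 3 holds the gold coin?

8/9

Condition on the true location of the gold coin.
If it is in box 1 (prior 1/3): the host opened box 1, so this case is ruled out; weight (1/3)·0 = 0.
If it is in box 2 (prior 1/3): box 3 is available but not opened, probability 1/8; weight (1/3)·(1/8) = 1/24.
If it is in box 3 (prior 1/3): only box 1 is available, probability 1; weight (1/3)·1 = 1/3.
The weights sum to 3/8.
So P(the gold coin in box 3 | the host opened box 1) = (1/3) / (3/8) = 8/9.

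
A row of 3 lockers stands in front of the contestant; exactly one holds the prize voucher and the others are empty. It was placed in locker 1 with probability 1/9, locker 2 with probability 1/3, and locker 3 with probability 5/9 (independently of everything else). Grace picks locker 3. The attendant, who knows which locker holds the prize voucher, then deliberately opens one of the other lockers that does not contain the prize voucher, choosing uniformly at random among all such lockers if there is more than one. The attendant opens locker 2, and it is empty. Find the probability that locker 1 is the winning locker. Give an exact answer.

2/7

Apply Bayes' rule, conditioning on where the prize voucher actually is.
If it is in locker 1 (prior 1/9): the attendant has no choice, probability 1; weight (1/9)·1 = 1/9.
If it is in locker 2 (prior 1/3): the attendant opened locker 2, so this case is ruled out; weight (1/3)·0 = 0.
If it is in locker 3 (prior 5/9): the attendant has 2 equally likely choices, so probability 1/2; weight (5/9)·(1/2) = 5/18.
The weights sum to 7/18.
So P(the prize voucher in locker 1 | the attendant opened locker 2) = (1/9) / (7/18) = 2/7.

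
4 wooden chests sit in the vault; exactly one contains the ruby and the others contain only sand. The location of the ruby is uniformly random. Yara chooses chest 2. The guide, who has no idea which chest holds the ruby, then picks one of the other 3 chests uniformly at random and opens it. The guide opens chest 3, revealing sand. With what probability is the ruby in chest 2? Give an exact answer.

1/3

Because the guide chose which chest to open without knowing where the ruby is, the choice is independent of the prize location. Learning that chest 3 does not hold the ruby simply rules out that one location and leaves the remaining 3 chests still equally likely by symmetry.
So P(the ruby in chest 2) = 1/3.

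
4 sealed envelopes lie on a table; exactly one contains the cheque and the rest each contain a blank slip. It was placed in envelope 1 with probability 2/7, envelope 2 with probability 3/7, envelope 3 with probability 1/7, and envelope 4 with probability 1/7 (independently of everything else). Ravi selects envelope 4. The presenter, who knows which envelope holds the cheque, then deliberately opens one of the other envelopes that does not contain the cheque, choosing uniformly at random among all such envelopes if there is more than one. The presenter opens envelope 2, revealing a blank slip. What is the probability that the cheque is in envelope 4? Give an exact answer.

2/11

Condition on the true location of the cheque.
If it is in envelope 1 (prior 2/7): the presenter has 2 equally likely choices, so probability 1/2; weight (2/7)·(1/2) = 1/7.
If it is in envelope 2 (prior 3/7): the presenter opened envelope 2, so this case is ruled out; weight (3/7)·0 = 0.
If it is in envelope 3 (prior 1/7): the presenter has 2 equally likely choices, so probability 1/2; weight (1/7)·(1/2) = 1/14.
If it is in envelope 4 (prior 1/7): the presenter has 3 equally likely choices, so probability 1/3; weight (1/7)·(1/3) = 1/21.
The weights sum to 11/42.
So P(the cheque in envelope 4 | the presenter opened envelope 2) = (1/21) / (11/42) = 2/11.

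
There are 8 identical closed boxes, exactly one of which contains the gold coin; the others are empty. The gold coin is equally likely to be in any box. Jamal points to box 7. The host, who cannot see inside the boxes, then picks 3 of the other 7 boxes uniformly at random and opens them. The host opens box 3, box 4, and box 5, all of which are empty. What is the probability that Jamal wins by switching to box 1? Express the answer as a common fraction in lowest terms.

Consider each possible location of the gold coin in turn.
If it is in any of boxes 1, 2, 6, 7, and 8 (prior 1/8 each): the host picks exactly this set with probability 1/35 regardless, and none is the prize; weight (1/8)·(1/35) = 1/280 each.
If it is in any of boxes 3, 4, and 5 (prior 1/8 each): that box was opened and seen not to hold the prize — ruled out; weight (1/8)·0 = 0 each.
The weights sum to 1/56.
So P(the gold coin in box 1 | the host opened box 3, box 4, and box 5) = (1/280) / (1/56) = 1/5.

1/5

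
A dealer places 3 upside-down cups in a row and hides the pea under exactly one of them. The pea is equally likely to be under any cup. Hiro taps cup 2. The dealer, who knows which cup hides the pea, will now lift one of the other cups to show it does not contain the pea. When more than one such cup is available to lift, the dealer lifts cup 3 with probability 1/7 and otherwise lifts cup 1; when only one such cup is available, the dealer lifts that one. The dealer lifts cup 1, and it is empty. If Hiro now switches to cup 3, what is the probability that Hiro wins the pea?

Consider each possible location of the pea in turn.
If it is under cup 1 (prior 1/3): the dealer opened cup 1, so this case is ruled out; weight (1/3)·0 = 0.
If it is under cup 2 (prior 1/3): cup 3 is available but not opened, probability 6/7; weight (1/3)·(6/7) = 2/7.
If it is under cup 3 (prior 1/3): only cup 1 is available, probability 1; weight (1/3)·1 = 1/3.
The weights sum to 13/21.
So P(the pea under cup 3 | the dealer opened cup 1) = (1/3) / (13/21) = 7/13.

7/13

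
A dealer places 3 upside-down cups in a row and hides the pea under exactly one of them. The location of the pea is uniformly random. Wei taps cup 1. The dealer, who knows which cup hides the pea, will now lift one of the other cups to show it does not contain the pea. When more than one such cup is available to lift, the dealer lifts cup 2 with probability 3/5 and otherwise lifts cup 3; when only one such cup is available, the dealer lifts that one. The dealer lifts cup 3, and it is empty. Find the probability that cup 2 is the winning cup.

Apply Bayes' rule, conditioning on where the pea actually is.
If it is under cup 1 (prior 1/3): cup 2 is available but not opened, probability 2/5; weight (1/3)·(2/5) = 2/15.
If it is under cup 2 (prior 1/3): only cup 3 is available, probability 1; weight (1/3)·1 = 1/3.
If it is under cup 3 (prior 1/3): the dealer opened cup 3, so this case is ruled out; weight (1/3)·0 = 0.
The weights sum to 7/15.
So P(the pea under cup 2 | the dealer opened cup 3) = (1/3) / (7/15) = 5/7.

5/7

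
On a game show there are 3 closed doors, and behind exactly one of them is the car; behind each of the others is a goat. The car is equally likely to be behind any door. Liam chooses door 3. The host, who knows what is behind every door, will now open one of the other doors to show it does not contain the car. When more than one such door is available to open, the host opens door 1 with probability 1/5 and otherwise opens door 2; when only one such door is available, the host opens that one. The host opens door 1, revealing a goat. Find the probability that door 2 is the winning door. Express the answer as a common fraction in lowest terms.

Apply Bayes' rule, conditioning on where the car actually is.
If it is behind door 1 (prior 1/3): the host opened door 1, so this case is ruled out; weight (1/3)·0 = 0.
If it is behind door 2 (prior 1/3): only door 1 is available, probability 1; weight (1/3)·1 = 1/3.
If it is behind door 3 (prior 1/3): door 1 is available, opened with probability 1/5; weight (1/3)·(1/5) = 1/15.
The weights sum to 2/5.
So P(the car behind door 2 | the host opened door 1) = (1/3) / (2/5) = 5/6.

5/6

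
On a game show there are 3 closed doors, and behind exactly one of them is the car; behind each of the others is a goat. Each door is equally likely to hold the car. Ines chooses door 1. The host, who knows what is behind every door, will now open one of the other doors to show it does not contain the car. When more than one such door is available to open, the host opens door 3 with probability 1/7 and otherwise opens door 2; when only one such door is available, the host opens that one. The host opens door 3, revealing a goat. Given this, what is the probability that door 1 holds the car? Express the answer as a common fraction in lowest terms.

1/8

Consider each possible location of the car in turn.
If it is behind door 1 (prior 1/3): door 3 is available, opened with probability 1/7; weight (1/3)·(1/7) = 1/21.
If it is behind door 2 (prior 1/3): only door 3 is available, probability 1; weight (1/3)·1 = 1/3.
If it is behind door 3 (prior 1/3): the host opened door 3, so this case is ruled out; weight (1/3)·0 = 0.
The weights sum to 8/21.
So P(the car behind door 1 | the host opened door 3) = (1/21) / (8/21) = 1/8.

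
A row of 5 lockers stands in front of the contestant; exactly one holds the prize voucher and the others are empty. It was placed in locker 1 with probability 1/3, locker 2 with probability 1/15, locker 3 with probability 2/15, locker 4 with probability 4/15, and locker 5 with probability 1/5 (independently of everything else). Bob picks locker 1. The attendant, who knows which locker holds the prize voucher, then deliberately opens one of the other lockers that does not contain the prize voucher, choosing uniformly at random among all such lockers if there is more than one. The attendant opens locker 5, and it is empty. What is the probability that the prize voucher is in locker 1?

Consider each possible location of the prize voucher in turn.
If it is in locker 1 (prior 1/3): the attendant has 4 equally likely choices, so probability 1/4; weight (1/3)·(1/4) = 1/12.
If it is in locker 2 (prior 1/15): the attendant has 3 equally likely choices, so probability 1/3; weight (1/15)·(1/3) = 1/45.
If it is in locker 3 (prior 2/15): the attendant has 3 equally likely choices, so probability 1/3; weight (2/15)·(1/3) = 2/45.
If it is in locker 4 (prior 4/15): the attendant has 3 equally likely choices, so probability 1/3; weight (4/15)·(1/3) = 4/45.
If it is in locker 5 (prior 1/5): the attendant opened locker 5, so this case is ruled out; weight (1/5)·0 = 0.
The weights sum to 43/180.
So P(the prize voucher in locker 1 | the attendant opened locker 5) = (1/12) / (43/180) = 15/43.

15/43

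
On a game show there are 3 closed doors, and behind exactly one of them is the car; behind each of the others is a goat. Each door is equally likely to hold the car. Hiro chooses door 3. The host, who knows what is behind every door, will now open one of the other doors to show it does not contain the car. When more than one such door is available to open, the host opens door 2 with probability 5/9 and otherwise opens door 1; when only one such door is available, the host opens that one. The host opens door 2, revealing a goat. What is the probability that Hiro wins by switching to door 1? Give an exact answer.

9/14

Apply Bayes' rule, conditioning on where the car actually is.
If it is behind door 1 (prior 1/3): only door 2 is available, probability 1; weight (1/3)·1 = 1/3.
If it is behind door 2 (prior 1/3): the host opened door 2, so this case is ruled out; weight (1/3)·0 = 0.
If it is behind door 3 (prior 1/3): door 2 is available, opened with probability 5/9; weight (1/3)·(5/9) = 5/27.
The weights sum to 14/27.
So P(the car behind door 1 | the host opened door 2) = (1/3) / (14/27) = 9/14.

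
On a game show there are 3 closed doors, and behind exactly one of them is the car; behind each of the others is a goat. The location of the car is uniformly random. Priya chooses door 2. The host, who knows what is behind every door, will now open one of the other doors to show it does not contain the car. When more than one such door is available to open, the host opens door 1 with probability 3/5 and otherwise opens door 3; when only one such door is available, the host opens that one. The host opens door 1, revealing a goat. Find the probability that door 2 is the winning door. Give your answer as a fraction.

Condition on the true location of the car.
If it is behind door 1 (prior 1/3): the host opened door 1, so this case is ruled out; weight (1/3)·0 = 0.
If it is behind door 2 (prior 1/3): door 1 is available, opened with probability 3/5; weight (1/3)·(3/5) = 1/5.
If it is behind door 3 (prior 1/3): only door 1 is available, probability 1; weight (1/3)·1 = 1/3.
The weights sum to 8/15.
So P(the car behind door 2 | the host opened door 1) = (1/5) / (8/15) = 3/8.

3/8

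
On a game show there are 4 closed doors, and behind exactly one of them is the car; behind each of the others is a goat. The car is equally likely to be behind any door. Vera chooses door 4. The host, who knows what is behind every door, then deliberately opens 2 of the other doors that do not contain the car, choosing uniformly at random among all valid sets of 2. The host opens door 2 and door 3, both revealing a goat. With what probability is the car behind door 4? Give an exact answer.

Consider each possible location of the car in turn.
If it is behind door 1 (prior 1/4): the host has no choice, probability 1; weight (1/4)·1 = 1/4.
If it is behind either of doors 2 and 3 (prior 1/4 each): that door was opened and seen not to hold the prize — ruled out; weight (1/4)·0 = 0 each.
If it is behind door 4 (prior 1/4): the host has 3 equally likely choices, so probability 1/3; weight (1/4)·(1/3) = 1/12.
The weights sum to 1/3.
So P(the car behind door 4 | the host opened door 2 and door 3) = (1/12) / (1/3) = 1/4.

1/4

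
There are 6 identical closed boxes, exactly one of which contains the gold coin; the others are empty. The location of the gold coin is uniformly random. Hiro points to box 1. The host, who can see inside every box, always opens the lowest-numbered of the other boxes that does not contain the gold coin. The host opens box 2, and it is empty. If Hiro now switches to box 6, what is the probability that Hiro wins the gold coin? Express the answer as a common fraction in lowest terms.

1/5

Consider each possible location of the gold coin in turn.
If it is in any of boxes 1, 3, 4, 5, and 6 (prior 1/6 each): box 2 is the lowest-numbered option available, probability 1; weight (1/6)·1 = 1/6 each.
If it is in box 2 (prior 1/6): the host opened box 2, so this case is ruled out; weight (1/6)·0 = 0.
The weights sum to 5/6.
So P(the gold coin in box 6 | the host opened box 2) = (1/6) / (5/6) = 1/5.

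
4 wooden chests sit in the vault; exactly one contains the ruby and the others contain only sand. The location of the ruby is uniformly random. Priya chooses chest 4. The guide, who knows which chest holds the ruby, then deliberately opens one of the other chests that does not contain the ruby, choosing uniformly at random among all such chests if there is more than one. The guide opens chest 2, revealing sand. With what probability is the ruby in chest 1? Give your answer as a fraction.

Consider each possible location of the ruby in turn.
If it is in either of chests 1 and 3 (prior 1/4 each): the guide has 2 equally likely choices, so probability 1/2; weight (1/4)·(1/2) = 1/8 each.
If it is in chest 2 (prior 1/4): the guide opened chest 2, so this case is ruled out; weight (1/4)·0 = 0.
If it is in chest 4 (prior 1/4): the guide has 3 equally likely choices, so probability 1/3; weight (1/4)·(1/3) = 1/12.
The weights sum to 1/3.
So P(the ruby in chest 1 | the guide opened chest 2) = (1/8) / (1/3) = 3/8.

3/8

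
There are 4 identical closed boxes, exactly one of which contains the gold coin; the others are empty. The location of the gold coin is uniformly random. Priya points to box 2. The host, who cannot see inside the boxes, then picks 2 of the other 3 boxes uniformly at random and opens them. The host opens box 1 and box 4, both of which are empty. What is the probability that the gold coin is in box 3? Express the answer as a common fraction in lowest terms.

1/2

Because the host chose which boxes to open without knowing where the gold coin is, the choice is independent of the prize location. Learning that none of the 2 opened boxes holds the gold coin simply rules out those 2 locations and leaves the remaining 2 boxes still equally likely by symmetry.
So P(the gold coin in box 3) = 1/2.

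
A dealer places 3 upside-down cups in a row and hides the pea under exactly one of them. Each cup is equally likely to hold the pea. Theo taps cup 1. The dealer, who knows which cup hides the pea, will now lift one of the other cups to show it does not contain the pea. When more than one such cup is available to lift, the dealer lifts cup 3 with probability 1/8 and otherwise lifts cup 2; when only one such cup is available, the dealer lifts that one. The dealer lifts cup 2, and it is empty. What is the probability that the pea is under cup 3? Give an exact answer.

8/15

Condition on the true location of the pea.
If it is under cup 1 (prior 1/3): cup 3 is available but not opened, probability 7/8; weight (1/3)·(7/8) = 7/24.
If it is under cup 2 (prior 1/3): the dealer opened cup 2, so this case is ruled out; weight (1/3)·0 = 0.
If it is under cup 3 (prior 1/3): only cup 2 is available, probability 1; weight (1/3)·1 = 1/3.
The weights sum to 5/8.
So P(the pea under cup 3 | the dealer opened cup 2) = (1/3) / (5/8) = 8/15.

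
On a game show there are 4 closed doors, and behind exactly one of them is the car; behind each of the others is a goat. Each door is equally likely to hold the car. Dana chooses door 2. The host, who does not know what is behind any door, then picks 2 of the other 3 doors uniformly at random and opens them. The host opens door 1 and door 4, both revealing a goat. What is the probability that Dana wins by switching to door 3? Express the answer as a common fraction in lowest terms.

1/2

Consider each possible location of the car in turn.
If it is behind either of doors 1 and 4 (prior 1/4 each): that door was opened and seen not to hold the prize — ruled out; weight (1/4)·0 = 0 each.
If it is behind either of doors 2 and 3 (prior 1/4 each): the host picks exactly this set with probability 1/3 regardless, and none is the prize; weight (1/4)·(1/3) = 1/12 each.
The weights sum to 1/6.
So P(the car behind door 3 | the host opened door 1 and door 4) = (1/12) / (1/6) = 1/2.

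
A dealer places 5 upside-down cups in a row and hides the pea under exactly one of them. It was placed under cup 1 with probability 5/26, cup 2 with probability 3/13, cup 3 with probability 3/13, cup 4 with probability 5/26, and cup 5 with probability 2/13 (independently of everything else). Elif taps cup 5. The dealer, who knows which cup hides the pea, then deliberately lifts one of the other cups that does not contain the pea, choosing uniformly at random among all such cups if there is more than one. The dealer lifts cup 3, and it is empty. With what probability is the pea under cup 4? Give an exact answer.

Apply Bayes' rule, conditioning on where the pea actually is.
If it is under either of cups 1 and 4 (prior 5/26 each): the dealer has 3 equally likely choices, so probability 1/3; weight (5/26)·(1/3) = 5/78 each.
If it is under cup 2 (prior 3/13): the dealer has 3 equally likely choices, so probability 1/3; weight (3/13)·(1/3) = 1/13.
If it is under cup 3 (prior 3/13): the dealer opened cup 3, so this case is ruled out; weight (3/13)·0 = 0.
If it is under cup 5 (prior 2/13): the dealer has 4 equally likely choices, so probability 1/4; weight (2/13)·(1/4) = 1/26.
The weights sum to 19/78.
So P(the pea under cup 4 | the dealer opened cup 3) = (5/78) / (19/78) = 5/19.

5/19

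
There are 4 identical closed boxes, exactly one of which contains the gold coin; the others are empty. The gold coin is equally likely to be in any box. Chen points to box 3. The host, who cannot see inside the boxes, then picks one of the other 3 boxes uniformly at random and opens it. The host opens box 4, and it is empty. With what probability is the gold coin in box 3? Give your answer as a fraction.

Apply Bayes' rule, conditioning on where the gold coin actually is.
If it is in any of boxes 1, 2, and 3 (prior 1/4 each): the host picks box 4 with probability 1/3 regardless, and it is not the prize; weight (1/4)·(1/3) = 1/12 each.
If it is in box 4 (prior 1/4): the host opened box 4, so this case is ruled out; weight (1/4)·0 = 0.
The weights sum to 1/4.
So P(the gold coin in box 3 | the host opened box 4) = (1/12) / (1/4) = 1/3.

1/3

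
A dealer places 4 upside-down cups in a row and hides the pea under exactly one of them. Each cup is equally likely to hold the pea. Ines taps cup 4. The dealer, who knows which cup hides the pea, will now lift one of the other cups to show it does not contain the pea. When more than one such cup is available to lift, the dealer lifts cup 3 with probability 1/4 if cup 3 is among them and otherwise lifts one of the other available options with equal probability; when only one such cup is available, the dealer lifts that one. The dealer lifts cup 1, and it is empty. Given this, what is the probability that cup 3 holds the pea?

4/13

Condition on the true location of the pea.
If it is under cup 1 (prior 1/4): the dealer opened cup 1, so this case is ruled out; weight (1/4)·0 = 0.
If it is under cup 2 (prior 1/4): cup 3 is available but not opened, probability 3/4; weight (1/4)·(3/4) = 3/16.
If it is under cup 3 (prior 1/4): cup 3 holds the prize so is unavailable; the dealer chooses uniformly among the 2 others, probability 1/2; weight (1/4)·(1/2) = 1/8.
If it is under cup 4 (prior 1/4): cup 3 is available but not opened; cup 1 gets probability (1 − 1/4)/2 = 3/8; weight (1/4)·(3/8) = 3/32.
The weights sum to 13/32.
So P(the pea under cup 3 | the dealer opened cup 1) = (1/8) / (13/32) = 4/13.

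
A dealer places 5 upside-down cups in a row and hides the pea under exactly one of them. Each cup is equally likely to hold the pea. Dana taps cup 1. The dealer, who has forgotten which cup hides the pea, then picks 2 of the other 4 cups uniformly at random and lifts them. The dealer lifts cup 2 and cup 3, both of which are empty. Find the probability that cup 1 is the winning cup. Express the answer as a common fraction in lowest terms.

1/3

Condition on the true location of the pea.
If it is under any of cups 1, 4, and 5 (prior 1/5 each): the dealer picks exactly this set with probability 1/6 regardless, and none is the prize; weight (1/5)·(1/6) = 1/30 each.
If it is under either of cups 2 and 3 (prior 1/5 each): that cup was opened and seen not to hold the prize — ruled out; weight (1/5)·0 = 0 each.
The weights sum to 1/10.
So P(the pea under cup 1 | the dealer opened cup 2 and cup 3) = (1/30) / (1/10) = 1/3.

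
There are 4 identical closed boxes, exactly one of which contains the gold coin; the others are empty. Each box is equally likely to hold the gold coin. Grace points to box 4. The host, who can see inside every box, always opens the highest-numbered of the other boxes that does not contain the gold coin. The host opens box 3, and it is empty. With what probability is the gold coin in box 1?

Apply Bayes' rule, conditioning on where the gold coin actually is.
If it is in any of boxes 1, 2, and 4 (prior 1/4 each): box 3 is the highest-numbered option available, probability 1; weight (1/4)·1 = 1/4 each.
If it is in box 3 (prior 1/4): the host opened box 3, so this case is ruled out; weight (1/4)·0 = 0.
The weights sum to 3/4.
So P(the gold coin in box 1 | the host opened box 3) = (1/4) / (3/4) = 1/3.

1/3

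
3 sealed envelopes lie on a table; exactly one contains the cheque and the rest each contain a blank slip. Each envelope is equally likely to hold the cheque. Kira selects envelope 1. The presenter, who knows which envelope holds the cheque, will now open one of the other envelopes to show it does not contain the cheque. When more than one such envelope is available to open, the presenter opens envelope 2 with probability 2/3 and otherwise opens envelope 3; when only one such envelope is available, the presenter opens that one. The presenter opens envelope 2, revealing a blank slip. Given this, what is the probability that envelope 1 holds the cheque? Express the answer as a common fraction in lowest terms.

Apply Bayes' rule, conditioning on where the cheque actually is.
If it is in envelope 1 (prior 1/3): envelope 2 is available, opened with probability 2/3; weight (1/3)·(2/3) = 2/9.
If it is in envelope 2 (prior 1/3): the presenter opened envelope 2, so this case is ruled out; weight (1/3)·0 = 0.
If it is in envelope 3 (prior 1/3): only envelope 2 is available, probability 1; weight (1/3)·1 = 1/3.
The weights sum to 5/9.
So P(the cheque in envelope 1 | the presenter opened envelope 2) = (2/9) / (5/9) = 2/5.

2/5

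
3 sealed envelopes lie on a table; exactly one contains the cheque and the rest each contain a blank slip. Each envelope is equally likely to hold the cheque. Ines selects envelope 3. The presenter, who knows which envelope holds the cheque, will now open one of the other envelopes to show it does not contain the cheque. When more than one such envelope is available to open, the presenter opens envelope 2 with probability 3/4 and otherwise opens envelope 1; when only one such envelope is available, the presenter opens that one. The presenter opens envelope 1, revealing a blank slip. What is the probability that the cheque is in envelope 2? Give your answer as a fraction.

4/5

Condition on the true location of the cheque.
If it is in envelope 1 (prior 1/3): the presenter opened envelope 1, so this case is ruled out; weight (1/3)·0 = 0.
If it is in envelope 2 (prior 1/3): only envelope 1 is available, probability 1; weight (1/3)·1 = 1/3.
If it is in envelope 3 (prior 1/3): envelope 2 is available but not opened, probability 1/4; weight (1/3)·(1/4) = 1/12.
The weights sum to 5/12.
So P(the cheque in envelope 2 | the presenter opened envelope 1) = (1/3) / (5/12) = 4/5.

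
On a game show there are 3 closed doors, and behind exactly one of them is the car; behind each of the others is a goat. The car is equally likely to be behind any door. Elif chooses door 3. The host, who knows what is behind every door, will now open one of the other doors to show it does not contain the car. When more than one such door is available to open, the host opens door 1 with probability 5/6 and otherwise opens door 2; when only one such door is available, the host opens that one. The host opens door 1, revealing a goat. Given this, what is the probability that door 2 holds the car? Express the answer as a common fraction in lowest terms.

Condition on the true location of the car.
If it is behind door 1 (prior 1/3): the host opened door 1, so this case is ruled out; weight (1/3)·0 = 0.
If it is behind door 2 (prior 1/3): only door 1 is available, probability 1; weight (1/3)·1 = 1/3.
If it is behind door 3 (prior 1/3): door 1 is available, opened with probability 5/6; weight (1/3)·(5/6) = 5/18.
The weights sum to 11/18.
So P(the car behind door 2 | the host opened door 1) = (1/3) / (11/18) = 6/11.

6/11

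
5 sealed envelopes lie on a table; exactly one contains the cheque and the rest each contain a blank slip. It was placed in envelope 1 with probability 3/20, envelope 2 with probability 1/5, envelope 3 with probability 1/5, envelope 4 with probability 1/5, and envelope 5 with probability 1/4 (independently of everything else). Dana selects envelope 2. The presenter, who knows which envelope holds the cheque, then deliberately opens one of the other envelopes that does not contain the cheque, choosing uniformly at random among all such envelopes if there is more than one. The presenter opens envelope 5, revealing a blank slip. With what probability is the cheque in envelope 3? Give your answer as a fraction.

Apply Bayes' rule, conditioning on where the cheque actually is.
If it is in envelope 1 (prior 3/20): the presenter has 3 equally likely choices, so probability 1/3; weight (3/20)·(1/3) = 1/20.
If it is in envelope 2 (prior 1/5): the presenter has 4 equally likely choices, so probability 1/4; weight (1/5)·(1/4) = 1/20.
If it is in either of envelopes 3 and 4 (prior 1/5 each): the presenter has 3 equally likely choices, so probability 1/3; weight (1/5)·(1/3) = 1/15 each.
If it is in envelope 5 (prior 1/4): the presenter opened envelope 5, so this case is ruled out; weight (1/4)·0 = 0.
The weights sum to 7/30.
So P(the cheque in envelope 3 | the presenter opened envelope 5) = (1/15) / (7/30) = 2/7.

2/7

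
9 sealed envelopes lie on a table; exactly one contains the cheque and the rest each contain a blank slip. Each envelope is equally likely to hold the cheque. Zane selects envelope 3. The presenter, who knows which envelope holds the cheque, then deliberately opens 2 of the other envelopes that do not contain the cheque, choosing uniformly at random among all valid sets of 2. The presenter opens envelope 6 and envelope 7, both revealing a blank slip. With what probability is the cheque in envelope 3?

Apply Bayes' rule, conditioning on where the cheque actually is.
If it is in any of envelopes 1, 2, 4, 5, 8, and 9 (prior 1/9 each): the presenter has 21 equally likely choices, so probability 1/21; weight (1/9)·(1/21) = 1/189 each.
If it is in envelope 3 (prior 1/9): the presenter has 28 equally likely choices, so probability 1/28; weight (1/9)·(1/28) = 1/252.
If it is in either of envelopes 6 and 7 (prior 1/9 each): that envelope was opened and seen not to hold the prize — ruled out; weight (1/9)·0 = 0 each.
The weights sum to 1/28.
So P(the cheque in envelope 3 | the presenter opened envelope 6 and envelope 7) = (1/252) / (1/28) = 1/9.

1/9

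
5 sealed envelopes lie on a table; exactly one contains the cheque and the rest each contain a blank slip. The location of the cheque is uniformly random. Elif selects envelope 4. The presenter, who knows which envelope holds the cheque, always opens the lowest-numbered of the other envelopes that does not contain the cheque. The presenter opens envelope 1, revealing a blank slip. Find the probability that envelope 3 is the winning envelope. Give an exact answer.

Condition on the true location of the cheque.
If it is in envelope 1 (prior 1/5): the presenter opened envelope 1, so this case is ruled out; weight (1/5)·0 = 0.
If it is in any of envelopes 2, 3, 4, and 5 (prior 1/5 each): envelope 1 is the lowest-numbered option available, probability 1; weight (1/5)·1 = 1/5 each.
The weights sum to 4/5.
So P(the cheque in envelope 3 | the presenter opened envelope 1) = (1/5) / (4/5) = 1/4.

1/4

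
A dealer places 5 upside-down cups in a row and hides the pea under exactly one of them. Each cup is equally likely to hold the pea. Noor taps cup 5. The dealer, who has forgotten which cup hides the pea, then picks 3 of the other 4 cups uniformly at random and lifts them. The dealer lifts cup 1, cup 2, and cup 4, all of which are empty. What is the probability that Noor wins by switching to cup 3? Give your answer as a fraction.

1/2

Consider each possible location of the pea in turn.
If it is under any of cups 1, 2, and 4 (prior 1/5 each): that cup was opened and seen not to hold the prize — ruled out; weight (1/5)·0 = 0 each.
If it is under either of cups 3 and 5 (prior 1/5 each): the dealer picks exactly this set with probability 1/4 regardless, and none is the prize; weight (1/5)·(1/4) = 1/20 each.
The weights sum to 1/10.
So P(the pea under cup 3 | the dealer opened cup 1, cup 2, and cup 4) = (1/20) / (1/10) = 1/2.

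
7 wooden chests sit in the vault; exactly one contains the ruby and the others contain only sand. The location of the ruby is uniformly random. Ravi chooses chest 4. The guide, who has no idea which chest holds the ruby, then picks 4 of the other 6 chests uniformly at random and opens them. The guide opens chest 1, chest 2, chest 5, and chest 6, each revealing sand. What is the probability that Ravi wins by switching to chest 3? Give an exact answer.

Consider each possible location of the ruby in turn.
If it is in any of chests 1, 2, 5, and 6 (prior 1/7 each): that chest was opened and seen not to hold the prize — ruled out; weight (1/7)·0 = 0 each.
If it is in any of chests 3, 4, and 7 (prior 1/7 each): the guide picks exactly this set with probability 1/15 regardless, and none is the prize; weight (1/7)·(1/15) = 1/105 each.
The weights sum to 1/35.
So P(the ruby in chest 3 | the guide opened chest 1, chest 2, chest 5, and chest 6) = (1/105) / (1/35) = 1/3.

1/3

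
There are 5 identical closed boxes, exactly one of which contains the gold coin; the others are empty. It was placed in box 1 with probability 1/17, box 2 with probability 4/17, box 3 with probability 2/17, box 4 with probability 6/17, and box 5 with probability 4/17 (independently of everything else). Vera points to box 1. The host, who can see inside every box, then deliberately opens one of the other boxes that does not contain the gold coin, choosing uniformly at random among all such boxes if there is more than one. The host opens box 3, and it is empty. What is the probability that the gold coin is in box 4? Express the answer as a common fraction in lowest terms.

Condition on the true location of the gold coin.
If it is in box 1 (prior 1/17): the host has 4 equally likely choices, so probability 1/4; weight (1/17)·(1/4) = 1/68.
If it is in either of boxes 2 and 5 (prior 4/17 each): the host has 3 equally likely choices, so probability 1/3; weight (4/17)·(1/3) = 4/51 each.
If it is in box 3 (prior 2/17): the host opened box 3, so this case is ruled out; weight (2/17)·0 = 0.
If it is in box 4 (prior 6/17): the host has 3 equally likely choices, so probability 1/3; weight (6/17)·(1/3) = 2/17.
The weights sum to 59/204.
So P(the gold coin in box 4 | the host opened box 3) = (2/17) / (59/204) = 24/59.

24/59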